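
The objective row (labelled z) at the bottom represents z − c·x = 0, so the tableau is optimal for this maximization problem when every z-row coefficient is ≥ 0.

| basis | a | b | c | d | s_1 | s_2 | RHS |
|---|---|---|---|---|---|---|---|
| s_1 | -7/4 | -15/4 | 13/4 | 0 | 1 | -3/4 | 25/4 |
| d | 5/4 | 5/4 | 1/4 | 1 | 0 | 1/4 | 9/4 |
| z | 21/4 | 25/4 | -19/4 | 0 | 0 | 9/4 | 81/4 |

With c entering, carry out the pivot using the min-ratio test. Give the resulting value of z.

382/13

Ratio test on column c — row 1: (25/4)/(13/4) = 25/13; row 2: (9/4)/(1/4) = 9. Minimum is 25/13 at row 1 (s_1 leaves); pivot element 13/4.
Pivot on row 1; the z-row RHS becomes 81/4 − (-19/4)·(25/13) = 382/13.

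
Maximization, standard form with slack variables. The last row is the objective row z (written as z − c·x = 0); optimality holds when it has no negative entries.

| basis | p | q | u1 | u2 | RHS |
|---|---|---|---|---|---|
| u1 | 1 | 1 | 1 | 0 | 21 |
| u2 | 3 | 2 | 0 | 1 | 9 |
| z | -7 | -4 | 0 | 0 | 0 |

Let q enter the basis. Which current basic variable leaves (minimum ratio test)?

Column q entries and ratios — u1: 21/1 = 21; u2: 9/2 = 9/2.
Smallest ratio is 9/2 in the row of u2, so u2 leaves.

u2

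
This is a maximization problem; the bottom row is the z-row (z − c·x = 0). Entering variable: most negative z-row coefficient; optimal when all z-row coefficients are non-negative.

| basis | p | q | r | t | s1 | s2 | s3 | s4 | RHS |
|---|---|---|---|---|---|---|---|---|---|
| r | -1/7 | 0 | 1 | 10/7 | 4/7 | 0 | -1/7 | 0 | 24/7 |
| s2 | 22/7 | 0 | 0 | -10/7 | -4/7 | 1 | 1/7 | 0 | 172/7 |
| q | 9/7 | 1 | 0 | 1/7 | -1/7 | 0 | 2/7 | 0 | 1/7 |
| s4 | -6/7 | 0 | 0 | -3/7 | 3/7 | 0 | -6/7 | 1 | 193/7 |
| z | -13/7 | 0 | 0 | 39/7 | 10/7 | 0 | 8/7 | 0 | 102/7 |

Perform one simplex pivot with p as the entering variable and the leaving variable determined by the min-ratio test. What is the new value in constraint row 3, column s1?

-1/9

Ratio test on column p — row 1: entry -1/7 ≤ 0; row 2: (172/7)/(22/7) = 86/11; row 3: (1/7)/(9/7) = 1/9; row 4: entry -6/7 ≤ 0. Minimum is 1/9 at row 3 (q leaves); pivot element 9/7.
Divide row 3 by 9/7; eliminate column p from the other rows.
In the new row 3, the s1 entry is the old entry divided by the pivot: (-1/7)/(9/7) = -1/9.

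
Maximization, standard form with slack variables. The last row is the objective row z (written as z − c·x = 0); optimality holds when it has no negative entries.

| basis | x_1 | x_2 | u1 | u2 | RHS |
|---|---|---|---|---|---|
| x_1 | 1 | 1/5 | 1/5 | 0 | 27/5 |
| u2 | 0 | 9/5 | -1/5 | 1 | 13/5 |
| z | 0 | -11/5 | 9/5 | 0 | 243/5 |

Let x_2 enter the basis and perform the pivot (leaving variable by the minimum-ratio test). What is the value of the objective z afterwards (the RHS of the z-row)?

466/9

Ratio test on column x_2 — row 1: (27/5)/(1/5) = 27; row 2: (13/5)/(9/5) = 13/9. Minimum is 13/9 at row 2 (u2 leaves); pivot element 9/5.
Pivot on row 2; the z-row RHS becomes 243/5 − (-11/5)·(13/9) = 466/9.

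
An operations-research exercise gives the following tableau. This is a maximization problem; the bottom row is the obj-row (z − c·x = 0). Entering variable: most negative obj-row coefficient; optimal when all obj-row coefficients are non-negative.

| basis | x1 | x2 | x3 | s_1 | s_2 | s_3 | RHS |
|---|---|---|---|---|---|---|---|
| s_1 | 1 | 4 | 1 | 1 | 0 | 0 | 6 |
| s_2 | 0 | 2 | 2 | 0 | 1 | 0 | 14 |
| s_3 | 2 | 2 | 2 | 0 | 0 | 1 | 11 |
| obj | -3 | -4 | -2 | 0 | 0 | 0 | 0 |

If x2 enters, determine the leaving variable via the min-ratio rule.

Column x2 entries and ratios — s_1: 6/4 = 3/2; s_2: 14/2 = 7; s_3: 11/2 = 11/2.
Smallest ratio is 3/2 in the row of s_1, so s_1 leaves.

s_1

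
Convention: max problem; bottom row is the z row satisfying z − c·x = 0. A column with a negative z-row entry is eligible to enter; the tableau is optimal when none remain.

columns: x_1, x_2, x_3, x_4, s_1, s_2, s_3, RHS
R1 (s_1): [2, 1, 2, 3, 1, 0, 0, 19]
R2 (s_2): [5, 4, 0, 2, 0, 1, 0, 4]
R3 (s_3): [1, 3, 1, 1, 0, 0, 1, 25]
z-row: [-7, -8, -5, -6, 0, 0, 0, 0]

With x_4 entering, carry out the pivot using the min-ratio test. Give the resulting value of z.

Ratio test on column x_4 — row 1: 19/3 = 19/3; row 2: 4/2 = 2; row 3: 25/1 = 25. Minimum is 2 at row 2 (s_2 leaves); pivot element 2.
Pivot on row 2; the z-row RHS becomes 0 − (-6)·2 = 12.

12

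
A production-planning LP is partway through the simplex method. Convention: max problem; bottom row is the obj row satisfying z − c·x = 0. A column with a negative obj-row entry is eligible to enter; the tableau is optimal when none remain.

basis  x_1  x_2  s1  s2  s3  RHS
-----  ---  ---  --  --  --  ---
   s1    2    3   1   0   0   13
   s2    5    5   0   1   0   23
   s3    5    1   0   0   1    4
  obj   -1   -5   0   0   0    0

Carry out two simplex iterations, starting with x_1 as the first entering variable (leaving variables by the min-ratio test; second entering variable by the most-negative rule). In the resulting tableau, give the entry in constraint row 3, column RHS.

Ratio test on column x_1 — row 1: 13/2 = 13/2; row 2: 23/5 = 23/5; row 3: 4/5 = 4/5. Minimum is 4/5 at row 3 (s3 leaves); pivot element 5.
Divide row 3 by 5; eliminate column x_1 from the other rows.
Second iteration: most negative obj-row entry is -24/5 in column x_2, so x_2 enters.
Ratio test on column x_2 — row 1: (57/5)/(13/5) = 57/13; row 2: 19/4 = 19/4; row 3: (4/5)/(1/5) = 4. Minimum is 4 at row 3 (x_1 leaves); pivot element 1/5.
Divide row 3 by 1/5; eliminate column x_2 from the other rows.
After both pivots, the entry at constraint row 3, column RHS is 4.

4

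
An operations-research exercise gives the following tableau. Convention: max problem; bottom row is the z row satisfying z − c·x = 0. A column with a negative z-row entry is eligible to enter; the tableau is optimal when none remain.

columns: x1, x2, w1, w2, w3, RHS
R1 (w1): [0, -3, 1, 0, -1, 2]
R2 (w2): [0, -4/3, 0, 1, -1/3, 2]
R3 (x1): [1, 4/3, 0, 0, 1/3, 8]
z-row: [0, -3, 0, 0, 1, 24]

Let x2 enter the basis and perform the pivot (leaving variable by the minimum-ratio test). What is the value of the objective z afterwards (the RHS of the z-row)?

42

Ratio test on column x2 — row 1: entry -3 ≤ 0; row 2: entry -4/3 ≤ 0; row 3: 8/(4/3) = 6. Minimum is 6 at row 3 (x1 leaves); pivot element 4/3.
Pivot on row 3; the z-row RHS becomes 24 − (-3)·6 = 42.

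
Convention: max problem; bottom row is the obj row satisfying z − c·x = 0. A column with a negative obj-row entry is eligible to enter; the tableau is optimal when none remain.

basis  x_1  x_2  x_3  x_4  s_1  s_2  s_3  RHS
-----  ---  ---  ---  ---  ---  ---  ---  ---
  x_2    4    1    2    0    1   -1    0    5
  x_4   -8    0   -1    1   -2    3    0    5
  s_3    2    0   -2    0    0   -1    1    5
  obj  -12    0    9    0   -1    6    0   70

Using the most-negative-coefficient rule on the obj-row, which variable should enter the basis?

x_1

Negative obj-row entries: x_1: -12, s_1: -1.
The most negative is -12 in column x_1, so x_1 enters.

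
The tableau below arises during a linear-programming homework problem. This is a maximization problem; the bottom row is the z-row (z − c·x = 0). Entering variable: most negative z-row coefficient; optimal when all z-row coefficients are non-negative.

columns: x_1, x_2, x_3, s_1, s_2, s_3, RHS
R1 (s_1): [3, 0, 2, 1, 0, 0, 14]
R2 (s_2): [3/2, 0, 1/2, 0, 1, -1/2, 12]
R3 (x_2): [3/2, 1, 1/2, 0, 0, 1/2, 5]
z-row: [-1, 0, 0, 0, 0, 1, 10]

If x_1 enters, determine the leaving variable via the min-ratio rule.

Column x_1 entries and ratios — s_1: 14/3 = 14/3; s_2: 12/(3/2) = 8; x_2: 5/(3/2) = 10/3.
Smallest ratio is 10/3 in the row of x_2, so x_2 leaves.

x_2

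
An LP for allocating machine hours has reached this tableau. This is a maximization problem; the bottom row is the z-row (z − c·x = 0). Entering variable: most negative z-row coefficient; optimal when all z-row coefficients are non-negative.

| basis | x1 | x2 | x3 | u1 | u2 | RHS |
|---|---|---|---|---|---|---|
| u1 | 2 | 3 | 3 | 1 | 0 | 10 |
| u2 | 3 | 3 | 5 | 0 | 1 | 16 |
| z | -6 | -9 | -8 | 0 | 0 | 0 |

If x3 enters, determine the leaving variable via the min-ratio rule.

u2

Column x3 entries and ratios — u1: 10/3 = 10/3; u2: 16/5 = 16/5.
Smallest ratio is 16/5 in the row of u2, so u2 leaves.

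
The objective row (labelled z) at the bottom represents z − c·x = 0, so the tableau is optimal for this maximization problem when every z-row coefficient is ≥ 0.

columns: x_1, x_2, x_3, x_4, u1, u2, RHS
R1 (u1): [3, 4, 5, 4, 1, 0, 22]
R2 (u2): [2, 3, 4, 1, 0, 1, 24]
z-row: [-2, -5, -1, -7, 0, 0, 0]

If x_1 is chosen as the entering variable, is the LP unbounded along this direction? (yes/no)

no

Column x_1 has positive entries in row(s) 1, 2, so the ratio test bounds it — not unbounded.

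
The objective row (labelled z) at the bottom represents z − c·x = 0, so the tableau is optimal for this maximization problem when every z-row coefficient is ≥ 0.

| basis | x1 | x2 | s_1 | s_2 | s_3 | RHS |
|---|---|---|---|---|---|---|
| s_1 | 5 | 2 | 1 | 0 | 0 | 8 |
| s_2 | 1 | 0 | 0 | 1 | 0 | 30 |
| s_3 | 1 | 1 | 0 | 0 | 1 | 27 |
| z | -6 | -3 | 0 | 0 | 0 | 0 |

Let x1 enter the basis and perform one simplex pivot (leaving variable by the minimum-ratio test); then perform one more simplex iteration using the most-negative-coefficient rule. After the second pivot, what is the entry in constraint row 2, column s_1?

0

Ratio test on column x1 — row 1: 8/5 = 8/5; row 2: 30/1 = 30; row 3: 27/1 = 27. Minimum is 8/5 at row 1 (s_1 leaves); pivot element 5.
Divide row 1 by 5; eliminate column x1 from the other rows.
Second iteration: most negative z-row entry is -3/5 in column x2, so x2 enters.
Ratio test on column x2 — row 1: (8/5)/(2/5) = 4; row 2: entry -2/5 ≤ 0; row 3: (127/5)/(3/5) = 127/3. Minimum is 4 at row 1 (x1 leaves); pivot element 2/5.
Divide row 1 by 2/5; eliminate column x2 from the other rows.
After both pivots, the entry at constraint row 2, column s_1 is 0.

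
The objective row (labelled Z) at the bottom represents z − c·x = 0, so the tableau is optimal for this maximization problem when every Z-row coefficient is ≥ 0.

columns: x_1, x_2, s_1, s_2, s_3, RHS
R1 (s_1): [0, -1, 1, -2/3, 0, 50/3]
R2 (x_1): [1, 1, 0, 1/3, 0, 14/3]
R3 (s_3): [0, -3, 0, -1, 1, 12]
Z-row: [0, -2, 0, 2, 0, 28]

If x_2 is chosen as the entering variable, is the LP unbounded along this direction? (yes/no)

Column x_2 has positive entries in row(s) 2, so the ratio test bounds it — not unbounded.

no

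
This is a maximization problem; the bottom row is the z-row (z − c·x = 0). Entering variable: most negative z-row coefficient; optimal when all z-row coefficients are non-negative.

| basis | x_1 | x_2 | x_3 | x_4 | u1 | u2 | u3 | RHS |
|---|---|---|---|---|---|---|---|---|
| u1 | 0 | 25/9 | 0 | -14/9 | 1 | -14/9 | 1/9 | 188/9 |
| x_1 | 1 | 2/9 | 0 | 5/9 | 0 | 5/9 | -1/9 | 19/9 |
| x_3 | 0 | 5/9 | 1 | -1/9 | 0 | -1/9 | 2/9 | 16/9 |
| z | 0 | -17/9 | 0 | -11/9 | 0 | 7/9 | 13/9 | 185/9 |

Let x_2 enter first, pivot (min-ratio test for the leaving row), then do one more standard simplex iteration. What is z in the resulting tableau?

Ratio test on column x_2 — row 1: (188/9)/(25/9) = 188/25; row 2: (19/9)/(2/9) = 19/2; row 3: (16/9)/(5/9) = 16/5. Minimum is 16/5 at row 3 (x_3 leaves); pivot element 5/9.
Pivot on row 3; the z-row RHS becomes 185/9 − (-17/9)·(16/5) = 133/5.
Next entering variable (most negative z-row entry -8/5): x_4.
Ratio test on column x_4 — row 1: entry -1 ≤ 0; row 2: (7/5)/(3/5) = 7/3; row 3: entry -1/5 ≤ 0. Minimum is 7/3 at row 2 (x_1 leaves); pivot element 3/5.
After the second pivot the z-row RHS is 133/5 − (-8/5)·(7/3) = 91/3.

91/3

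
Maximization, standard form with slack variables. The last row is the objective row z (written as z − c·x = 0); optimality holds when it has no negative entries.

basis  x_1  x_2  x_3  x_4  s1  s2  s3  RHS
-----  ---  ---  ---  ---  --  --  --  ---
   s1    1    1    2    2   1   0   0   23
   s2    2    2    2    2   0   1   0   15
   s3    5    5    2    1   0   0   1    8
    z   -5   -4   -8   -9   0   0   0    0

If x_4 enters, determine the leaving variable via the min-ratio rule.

Column x_4 entries and ratios — s1: 23/2 = 23/2; s2: 15/2 = 15/2; s3: 8/1 = 8.
Smallest ratio is 15/2 in the row of s2, so s2 leaves.

s2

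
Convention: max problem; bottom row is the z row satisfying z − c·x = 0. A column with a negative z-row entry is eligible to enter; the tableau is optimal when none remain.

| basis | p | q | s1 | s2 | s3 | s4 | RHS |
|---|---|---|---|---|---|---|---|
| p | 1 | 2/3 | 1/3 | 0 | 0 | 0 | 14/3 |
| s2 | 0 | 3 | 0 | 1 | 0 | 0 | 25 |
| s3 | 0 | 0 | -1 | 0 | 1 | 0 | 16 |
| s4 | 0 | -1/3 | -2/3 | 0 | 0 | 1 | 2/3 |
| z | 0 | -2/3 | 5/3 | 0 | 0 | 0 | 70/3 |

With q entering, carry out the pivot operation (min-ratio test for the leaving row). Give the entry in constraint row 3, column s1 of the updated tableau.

Ratio test on column q — row 1: (14/3)/(2/3) = 7; row 2: 25/3 = 25/3; row 3: entry 0 ≤ 0; row 4: entry -1/3 ≤ 0. Minimum is 7 at row 1 (p leaves); pivot element 2/3.
Divide row 1 by 2/3; eliminate column q from the other rows.
Row 3 update in column s1: -1 − 0·(1/2) = -1.

-1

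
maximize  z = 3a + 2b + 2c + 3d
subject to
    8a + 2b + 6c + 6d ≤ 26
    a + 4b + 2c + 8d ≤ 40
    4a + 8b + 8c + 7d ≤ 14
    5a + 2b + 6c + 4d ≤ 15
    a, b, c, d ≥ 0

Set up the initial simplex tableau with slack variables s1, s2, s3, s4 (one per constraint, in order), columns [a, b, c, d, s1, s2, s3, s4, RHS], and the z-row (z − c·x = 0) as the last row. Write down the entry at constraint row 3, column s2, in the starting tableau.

Slack s2 belongs to constraint 2; its column is the unit vector e_2, so the entry in row 3 is 0.

0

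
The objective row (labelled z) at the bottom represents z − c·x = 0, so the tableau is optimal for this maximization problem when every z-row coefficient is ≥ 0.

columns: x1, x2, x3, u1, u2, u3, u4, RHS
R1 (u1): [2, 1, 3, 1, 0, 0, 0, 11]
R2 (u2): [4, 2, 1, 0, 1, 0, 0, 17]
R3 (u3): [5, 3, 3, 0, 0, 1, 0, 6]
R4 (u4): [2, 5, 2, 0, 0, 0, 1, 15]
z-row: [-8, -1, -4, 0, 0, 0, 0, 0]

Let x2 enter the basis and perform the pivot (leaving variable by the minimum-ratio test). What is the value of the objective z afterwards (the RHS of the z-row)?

2

Ratio test on column x2 — row 1: 11/1 = 11; row 2: 17/2 = 17/2; row 3: 6/3 = 2; row 4: 15/5 = 3. Minimum is 2 at row 3 (u3 leaves); pivot element 3.
Pivot on row 3; the z-row RHS becomes 0 − (-1)·2 = 2.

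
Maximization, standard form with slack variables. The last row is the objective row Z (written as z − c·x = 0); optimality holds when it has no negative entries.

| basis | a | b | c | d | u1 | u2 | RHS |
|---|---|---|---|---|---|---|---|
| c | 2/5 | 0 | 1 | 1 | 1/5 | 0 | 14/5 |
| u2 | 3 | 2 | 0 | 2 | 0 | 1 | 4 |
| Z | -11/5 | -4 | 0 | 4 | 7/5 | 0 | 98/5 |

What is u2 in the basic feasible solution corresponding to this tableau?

4

u2 is basic (row 2); its value is the RHS of that row, 4.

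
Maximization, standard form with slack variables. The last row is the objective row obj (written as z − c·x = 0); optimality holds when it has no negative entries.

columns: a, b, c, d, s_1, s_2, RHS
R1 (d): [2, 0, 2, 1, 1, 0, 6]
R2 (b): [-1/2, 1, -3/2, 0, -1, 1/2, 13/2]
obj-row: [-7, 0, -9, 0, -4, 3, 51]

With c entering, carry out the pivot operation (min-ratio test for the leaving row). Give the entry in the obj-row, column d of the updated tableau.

9/2

Ratio test on column c — row 1: 6/2 = 3; row 2: entry -3/2 ≤ 0. Minimum is 3 at row 1 (d leaves); pivot element 2.
Divide row 1 by 2; eliminate column c from the other rows.
obj-row update in column d: 0 − (-9)·(1/2) = 9/2.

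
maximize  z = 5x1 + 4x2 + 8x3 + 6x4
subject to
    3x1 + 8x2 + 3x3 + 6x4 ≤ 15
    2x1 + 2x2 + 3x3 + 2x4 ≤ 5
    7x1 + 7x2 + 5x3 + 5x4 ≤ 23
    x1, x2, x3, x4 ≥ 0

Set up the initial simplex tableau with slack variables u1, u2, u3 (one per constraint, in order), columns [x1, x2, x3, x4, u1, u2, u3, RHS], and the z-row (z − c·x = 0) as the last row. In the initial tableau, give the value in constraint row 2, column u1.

Slack u1 belongs to constraint 1; its column is the unit vector e_1, so the entry in row 2 is 0.

0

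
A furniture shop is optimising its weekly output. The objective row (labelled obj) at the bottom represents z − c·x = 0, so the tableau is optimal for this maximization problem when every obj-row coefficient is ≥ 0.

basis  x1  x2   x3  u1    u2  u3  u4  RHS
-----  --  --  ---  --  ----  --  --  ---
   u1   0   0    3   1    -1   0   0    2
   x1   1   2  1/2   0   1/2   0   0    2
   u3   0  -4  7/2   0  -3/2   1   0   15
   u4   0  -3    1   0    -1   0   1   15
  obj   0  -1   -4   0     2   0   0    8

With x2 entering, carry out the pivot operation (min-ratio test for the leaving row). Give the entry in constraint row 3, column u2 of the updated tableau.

-1/2

Ratio test on column x2 — row 1: entry 0 ≤ 0; row 2: 2/2 = 1; row 3: entry -4 ≤ 0; row 4: entry -3 ≤ 0. Minimum is 1 at row 2 (x1 leaves); pivot element 2.
Divide row 2 by 2; eliminate column x2 from the other rows.
Row 3 update in column u2: -3/2 − (-4)·(1/4) = -1/2.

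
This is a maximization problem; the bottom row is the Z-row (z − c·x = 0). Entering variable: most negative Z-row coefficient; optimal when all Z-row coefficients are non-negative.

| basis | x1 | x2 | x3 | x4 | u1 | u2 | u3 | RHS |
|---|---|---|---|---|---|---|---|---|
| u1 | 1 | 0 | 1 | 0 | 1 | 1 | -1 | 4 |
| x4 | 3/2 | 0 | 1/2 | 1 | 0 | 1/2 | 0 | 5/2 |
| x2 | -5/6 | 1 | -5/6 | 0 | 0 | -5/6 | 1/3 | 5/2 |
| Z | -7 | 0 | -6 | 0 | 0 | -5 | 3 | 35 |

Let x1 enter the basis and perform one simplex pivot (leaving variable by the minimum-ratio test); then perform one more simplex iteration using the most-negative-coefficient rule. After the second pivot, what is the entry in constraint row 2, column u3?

1/2

Ratio test on column x1 — row 1: 4/1 = 4; row 2: (5/2)/(3/2) = 5/3; row 3: entry -5/6 ≤ 0. Minimum is 5/3 at row 2 (x4 leaves); pivot element 3/2.
Divide row 2 by 3/2; eliminate column x1 from the other rows.
Second iteration: most negative Z-row entry is -11/3 in column x3, so x3 enters.
Ratio test on column x3 — row 1: (7/3)/(2/3) = 7/2; row 2: (5/3)/(1/3) = 5; row 3: entry -5/9 ≤ 0. Minimum is 7/2 at row 1 (u1 leaves); pivot element 2/3.
Divide row 1 by 2/3; eliminate column x3 from the other rows.
After both pivots, the entry at constraint row 2, column u3 is 1/2.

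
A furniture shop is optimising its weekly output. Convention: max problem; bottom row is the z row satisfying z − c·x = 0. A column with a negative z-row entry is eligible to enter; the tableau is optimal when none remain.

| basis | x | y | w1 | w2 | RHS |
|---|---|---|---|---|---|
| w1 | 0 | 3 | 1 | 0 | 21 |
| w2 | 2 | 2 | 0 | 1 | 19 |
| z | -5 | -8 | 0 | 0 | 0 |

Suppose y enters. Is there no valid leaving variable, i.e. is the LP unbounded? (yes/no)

Column y has positive entries in row(s) 1, 2, so the ratio test bounds it — not unbounded.

no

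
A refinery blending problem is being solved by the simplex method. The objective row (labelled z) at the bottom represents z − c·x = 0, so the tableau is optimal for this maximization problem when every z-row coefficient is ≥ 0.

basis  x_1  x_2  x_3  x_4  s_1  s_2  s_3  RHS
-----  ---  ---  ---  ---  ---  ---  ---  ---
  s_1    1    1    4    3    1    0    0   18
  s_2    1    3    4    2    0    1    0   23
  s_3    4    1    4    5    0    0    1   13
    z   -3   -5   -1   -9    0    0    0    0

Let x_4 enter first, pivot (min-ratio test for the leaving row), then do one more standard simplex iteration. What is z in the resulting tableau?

Ratio test on column x_4 — row 1: 18/3 = 6; row 2: 23/2 = 23/2; row 3: 13/5 = 13/5. Minimum is 13/5 at row 3 (s_3 leaves); pivot element 5.
Pivot on row 3; the z-row RHS becomes 0 − (-9)·(13/5) = 117/5.
Next entering variable (most negative z-row entry -16/5): x_2.
Ratio test on column x_2 — row 1: (51/5)/(2/5) = 51/2; row 2: (89/5)/(13/5) = 89/13; row 3: (13/5)/(1/5) = 13. Minimum is 89/13 at row 2 (s_2 leaves); pivot element 13/5.
After the second pivot the z-row RHS is 117/5 − (-16/5)·(89/13) = 589/13.

589/13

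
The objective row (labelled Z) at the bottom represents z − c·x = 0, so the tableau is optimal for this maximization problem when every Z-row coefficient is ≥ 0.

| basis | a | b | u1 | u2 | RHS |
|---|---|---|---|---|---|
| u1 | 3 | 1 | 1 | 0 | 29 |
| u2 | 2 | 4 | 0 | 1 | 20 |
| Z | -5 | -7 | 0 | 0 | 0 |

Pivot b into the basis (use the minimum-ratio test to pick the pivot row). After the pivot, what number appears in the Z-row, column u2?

7/4

Ratio test on column b — row 1: 29/1 = 29; row 2: 20/4 = 5. Minimum is 5 at row 2 (u2 leaves); pivot element 4.
Divide row 2 by 4; eliminate column b from the other rows.
Z-row update in column u2: 0 − (-7)·(1/4) = 7/4.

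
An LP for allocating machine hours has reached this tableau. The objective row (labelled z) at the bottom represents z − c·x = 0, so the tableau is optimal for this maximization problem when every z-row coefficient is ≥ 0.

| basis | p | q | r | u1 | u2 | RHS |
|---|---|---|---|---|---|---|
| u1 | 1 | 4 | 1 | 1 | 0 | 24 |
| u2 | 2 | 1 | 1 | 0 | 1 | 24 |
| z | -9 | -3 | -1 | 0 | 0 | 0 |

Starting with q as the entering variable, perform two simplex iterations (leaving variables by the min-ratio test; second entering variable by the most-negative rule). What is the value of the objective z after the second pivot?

720/7

Ratio test on column q — row 1: 24/4 = 6; row 2: 24/1 = 24. Minimum is 6 at row 1 (u1 leaves); pivot element 4.
Pivot on row 1; the z-row RHS becomes 0 − (-3)·6 = 18.
Next entering variable (most negative z-row entry -33/4): p.
Ratio test on column p — row 1: 6/(1/4) = 24; row 2: 18/(7/4) = 72/7. Minimum is 72/7 at row 2 (u2 leaves); pivot element 7/4.
After the second pivot the z-row RHS is 18 − (-33/4)·(72/7) = 720/7.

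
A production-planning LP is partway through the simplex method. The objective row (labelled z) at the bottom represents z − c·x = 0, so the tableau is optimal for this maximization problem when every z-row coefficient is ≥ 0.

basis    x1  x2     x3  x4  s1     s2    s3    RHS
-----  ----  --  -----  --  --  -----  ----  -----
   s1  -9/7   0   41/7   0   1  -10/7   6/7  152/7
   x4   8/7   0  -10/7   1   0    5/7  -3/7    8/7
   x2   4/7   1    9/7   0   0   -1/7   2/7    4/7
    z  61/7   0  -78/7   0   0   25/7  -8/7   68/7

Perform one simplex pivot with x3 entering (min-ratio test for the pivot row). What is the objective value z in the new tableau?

Ratio test on column x3 — row 1: (152/7)/(41/7) = 152/41; row 2: entry -10/7 ≤ 0; row 3: (4/7)/(9/7) = 4/9. Minimum is 4/9 at row 3 (x2 leaves); pivot element 9/7.
Pivot on row 3; the z-row RHS becomes 68/7 − (-78/7)·(4/9) = 44/3.

44/3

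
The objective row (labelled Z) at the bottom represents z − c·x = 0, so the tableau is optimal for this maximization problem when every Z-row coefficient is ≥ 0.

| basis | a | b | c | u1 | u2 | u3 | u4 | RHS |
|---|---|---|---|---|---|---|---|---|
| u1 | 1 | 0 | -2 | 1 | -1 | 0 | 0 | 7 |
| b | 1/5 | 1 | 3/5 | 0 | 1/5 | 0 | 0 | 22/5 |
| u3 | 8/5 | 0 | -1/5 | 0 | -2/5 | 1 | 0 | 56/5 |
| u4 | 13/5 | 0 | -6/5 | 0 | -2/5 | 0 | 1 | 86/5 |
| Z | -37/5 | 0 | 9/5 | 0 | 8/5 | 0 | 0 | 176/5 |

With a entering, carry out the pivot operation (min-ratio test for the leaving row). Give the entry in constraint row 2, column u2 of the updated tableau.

3/13

Ratio test on column a — row 1: 7/1 = 7; row 2: (22/5)/(1/5) = 22; row 3: (56/5)/(8/5) = 7; row 4: (86/5)/(13/5) = 86/13. Minimum is 86/13 at row 4 (u4 leaves); pivot element 13/5.
Divide row 4 by 13/5; eliminate column a from the other rows.
Row 2 update in column u2: 1/5 − (1/5)·(-2/13) = 3/13.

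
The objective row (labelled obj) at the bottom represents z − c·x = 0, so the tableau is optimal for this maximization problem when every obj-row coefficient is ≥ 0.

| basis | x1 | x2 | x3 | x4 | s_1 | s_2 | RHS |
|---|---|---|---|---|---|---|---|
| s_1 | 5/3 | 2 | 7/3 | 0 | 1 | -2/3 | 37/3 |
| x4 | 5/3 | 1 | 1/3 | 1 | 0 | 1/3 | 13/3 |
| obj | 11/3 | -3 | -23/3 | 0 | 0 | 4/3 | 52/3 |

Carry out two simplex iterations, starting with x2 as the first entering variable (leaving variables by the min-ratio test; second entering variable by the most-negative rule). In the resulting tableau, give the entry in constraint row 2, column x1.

2

Ratio test on column x2 — row 1: (37/3)/2 = 37/6; row 2: (13/3)/1 = 13/3. Minimum is 13/3 at row 2 (x4 leaves); pivot element 1.
Divide row 2 by 1; eliminate column x2 from the other rows.
Second iteration: most negative obj-row entry is -20/3 in column x3, so x3 enters.
Ratio test on column x3 — row 1: (11/3)/(5/3) = 11/5; row 2: (13/3)/(1/3) = 13. Minimum is 11/5 at row 1 (s_1 leaves); pivot element 5/3.
Divide row 1 by 5/3; eliminate column x3 from the other rows.
After both pivots, the entry at constraint row 2, column x1 is 2.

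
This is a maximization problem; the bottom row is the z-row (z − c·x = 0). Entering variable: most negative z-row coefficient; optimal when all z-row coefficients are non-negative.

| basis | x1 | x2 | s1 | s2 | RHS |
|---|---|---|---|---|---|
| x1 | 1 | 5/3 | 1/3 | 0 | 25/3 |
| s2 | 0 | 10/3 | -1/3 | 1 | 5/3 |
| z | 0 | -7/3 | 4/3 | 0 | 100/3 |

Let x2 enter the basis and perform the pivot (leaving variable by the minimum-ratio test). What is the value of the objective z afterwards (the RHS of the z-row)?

69/2

Ratio test on column x2 — row 1: (25/3)/(5/3) = 5; row 2: (5/3)/(10/3) = 1/2. Minimum is 1/2 at row 2 (s2 leaves); pivot element 10/3.
Pivot on row 2; the z-row RHS becomes 100/3 − (-7/3)·(1/2) = 69/2.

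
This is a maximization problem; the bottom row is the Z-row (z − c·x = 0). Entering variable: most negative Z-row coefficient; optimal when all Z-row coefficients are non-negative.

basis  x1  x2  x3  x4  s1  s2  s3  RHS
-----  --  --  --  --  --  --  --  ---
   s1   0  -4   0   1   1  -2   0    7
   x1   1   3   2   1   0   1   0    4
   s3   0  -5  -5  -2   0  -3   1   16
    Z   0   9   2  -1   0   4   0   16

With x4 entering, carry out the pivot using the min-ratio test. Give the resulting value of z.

20

Ratio test on column x4 — row 1: 7/1 = 7; row 2: 4/1 = 4; row 3: entry -2 ≤ 0. Minimum is 4 at row 2 (x1 leaves); pivot element 1.
Pivot on row 2; the Z-row RHS becomes 16 − (-1)·4 = 20.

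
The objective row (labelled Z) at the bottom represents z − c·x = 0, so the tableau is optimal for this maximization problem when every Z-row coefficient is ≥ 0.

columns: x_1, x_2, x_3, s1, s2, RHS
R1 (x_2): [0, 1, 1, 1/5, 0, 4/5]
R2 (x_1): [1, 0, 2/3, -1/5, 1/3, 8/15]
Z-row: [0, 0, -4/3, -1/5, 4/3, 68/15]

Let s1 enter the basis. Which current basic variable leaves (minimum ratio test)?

x_2

Column s1 entries and ratios — x_2: (4/5)/(1/5) = 4; x_1: -1/5 ≤ 0, skip.
Smallest ratio is 4 in the row of x_2, so x_2 leaves.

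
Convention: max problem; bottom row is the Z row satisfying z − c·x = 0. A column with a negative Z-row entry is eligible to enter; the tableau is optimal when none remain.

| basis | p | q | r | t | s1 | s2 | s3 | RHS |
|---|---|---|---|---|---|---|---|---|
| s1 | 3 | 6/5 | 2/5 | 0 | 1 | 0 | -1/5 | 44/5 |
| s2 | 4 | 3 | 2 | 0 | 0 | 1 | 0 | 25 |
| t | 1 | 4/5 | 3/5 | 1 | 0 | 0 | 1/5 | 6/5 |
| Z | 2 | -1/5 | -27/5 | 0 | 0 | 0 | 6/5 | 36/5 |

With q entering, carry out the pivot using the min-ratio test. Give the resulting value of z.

Ratio test on column q — row 1: (44/5)/(6/5) = 22/3; row 2: 25/3 = 25/3; row 3: (6/5)/(4/5) = 3/2. Minimum is 3/2 at row 3 (t leaves); pivot element 4/5.
Pivot on row 3; the Z-row RHS becomes 36/5 − (-1/5)·(3/2) = 15/2.

15/2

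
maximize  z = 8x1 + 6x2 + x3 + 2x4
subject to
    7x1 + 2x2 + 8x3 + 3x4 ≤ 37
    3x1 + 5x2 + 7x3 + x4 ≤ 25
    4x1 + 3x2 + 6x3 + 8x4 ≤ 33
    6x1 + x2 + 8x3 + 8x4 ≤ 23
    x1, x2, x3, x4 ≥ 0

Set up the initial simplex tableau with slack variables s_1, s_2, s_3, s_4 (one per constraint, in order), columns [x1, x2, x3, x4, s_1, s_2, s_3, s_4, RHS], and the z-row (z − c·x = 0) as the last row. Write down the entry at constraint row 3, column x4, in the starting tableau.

Constraint 3 has coefficient 8 on x4.

8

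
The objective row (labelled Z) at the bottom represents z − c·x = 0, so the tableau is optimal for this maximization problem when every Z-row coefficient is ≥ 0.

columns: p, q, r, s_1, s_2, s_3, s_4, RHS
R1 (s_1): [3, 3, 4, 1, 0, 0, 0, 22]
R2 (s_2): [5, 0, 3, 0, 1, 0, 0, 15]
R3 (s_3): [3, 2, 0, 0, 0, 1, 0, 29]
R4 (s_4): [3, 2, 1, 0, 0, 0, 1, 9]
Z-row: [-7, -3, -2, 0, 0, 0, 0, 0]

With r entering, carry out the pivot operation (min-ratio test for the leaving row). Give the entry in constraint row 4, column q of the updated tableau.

2

Ratio test on column r — row 1: 22/4 = 11/2; row 2: 15/3 = 5; row 3: entry 0 ≤ 0; row 4: 9/1 = 9. Minimum is 5 at row 2 (s_2 leaves); pivot element 3.
Divide row 2 by 3; eliminate column r from the other rows.
Row 4 update in column q: 2 − 1·0 = 2.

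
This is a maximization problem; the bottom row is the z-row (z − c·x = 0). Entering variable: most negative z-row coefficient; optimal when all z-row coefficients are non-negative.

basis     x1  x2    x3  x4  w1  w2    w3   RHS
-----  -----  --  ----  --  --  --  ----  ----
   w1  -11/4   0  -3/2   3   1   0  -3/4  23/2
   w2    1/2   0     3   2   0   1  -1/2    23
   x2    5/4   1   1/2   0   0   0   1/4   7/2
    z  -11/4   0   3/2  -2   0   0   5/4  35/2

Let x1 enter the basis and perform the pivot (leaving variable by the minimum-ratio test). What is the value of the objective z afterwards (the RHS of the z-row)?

Ratio test on column x1 — row 1: entry -11/4 ≤ 0; row 2: 23/(1/2) = 46; row 3: (7/2)/(5/4) = 14/5. Minimum is 14/5 at row 3 (x2 leaves); pivot element 5/4.
Pivot on row 3; the z-row RHS becomes 35/2 − (-11/4)·(14/5) = 126/5.

126/5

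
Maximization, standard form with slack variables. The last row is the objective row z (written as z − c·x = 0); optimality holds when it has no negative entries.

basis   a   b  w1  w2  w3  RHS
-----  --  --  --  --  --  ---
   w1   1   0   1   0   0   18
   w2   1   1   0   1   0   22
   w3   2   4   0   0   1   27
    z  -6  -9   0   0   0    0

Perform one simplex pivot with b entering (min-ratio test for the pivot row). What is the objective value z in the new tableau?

Ratio test on column b — row 1: entry 0 ≤ 0; row 2: 22/1 = 22; row 3: 27/4 = 27/4. Minimum is 27/4 at row 3 (w3 leaves); pivot element 4.
Pivot on row 3; the z-row RHS becomes 0 − (-9)·(27/4) = 243/4.

243/4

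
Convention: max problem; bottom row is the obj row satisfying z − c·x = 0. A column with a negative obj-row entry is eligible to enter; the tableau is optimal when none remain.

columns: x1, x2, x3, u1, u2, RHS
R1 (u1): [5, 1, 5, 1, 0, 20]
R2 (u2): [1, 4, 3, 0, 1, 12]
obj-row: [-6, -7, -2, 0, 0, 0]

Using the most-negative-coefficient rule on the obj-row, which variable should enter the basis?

x2

Negative obj-row entries: x1: -6, x2: -7, x3: -2.
The most negative is -7 in column x2, so x2 enters.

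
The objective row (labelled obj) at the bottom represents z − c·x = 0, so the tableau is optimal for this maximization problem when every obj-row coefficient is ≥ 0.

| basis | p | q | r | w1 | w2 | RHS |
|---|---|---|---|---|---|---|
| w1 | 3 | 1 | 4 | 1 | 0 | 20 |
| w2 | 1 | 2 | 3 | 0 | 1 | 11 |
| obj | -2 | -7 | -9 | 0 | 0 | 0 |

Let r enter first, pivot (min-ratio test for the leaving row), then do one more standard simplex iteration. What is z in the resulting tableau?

77/2

Ratio test on column r — row 1: 20/4 = 5; row 2: 11/3 = 11/3. Minimum is 11/3 at row 2 (w2 leaves); pivot element 3.
Pivot on row 2; the obj-row RHS becomes 0 − (-9)·(11/3) = 33.
Next entering variable (most negative obj-row entry -1): q.
Ratio test on column q — row 1: entry -5/3 ≤ 0; row 2: (11/3)/(2/3) = 11/2. Minimum is 11/2 at row 2 (r leaves); pivot element 2/3.
After the second pivot the obj-row RHS is 33 − (-1)·(11/2) = 77/2.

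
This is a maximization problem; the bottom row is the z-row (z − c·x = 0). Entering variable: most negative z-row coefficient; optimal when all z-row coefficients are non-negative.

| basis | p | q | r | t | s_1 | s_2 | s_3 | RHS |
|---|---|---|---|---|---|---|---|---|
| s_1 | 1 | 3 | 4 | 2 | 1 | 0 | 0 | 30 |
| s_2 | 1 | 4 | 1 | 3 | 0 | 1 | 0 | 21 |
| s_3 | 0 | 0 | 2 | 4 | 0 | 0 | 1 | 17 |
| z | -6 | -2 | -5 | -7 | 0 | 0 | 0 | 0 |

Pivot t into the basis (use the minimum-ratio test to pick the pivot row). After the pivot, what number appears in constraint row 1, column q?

Ratio test on column t — row 1: 30/2 = 15; row 2: 21/3 = 7; row 3: 17/4 = 17/4. Minimum is 17/4 at row 3 (s_3 leaves); pivot element 4.
Divide row 3 by 4; eliminate column t from the other rows.
Row 1 update in column q: 3 − 2·0 = 3.

3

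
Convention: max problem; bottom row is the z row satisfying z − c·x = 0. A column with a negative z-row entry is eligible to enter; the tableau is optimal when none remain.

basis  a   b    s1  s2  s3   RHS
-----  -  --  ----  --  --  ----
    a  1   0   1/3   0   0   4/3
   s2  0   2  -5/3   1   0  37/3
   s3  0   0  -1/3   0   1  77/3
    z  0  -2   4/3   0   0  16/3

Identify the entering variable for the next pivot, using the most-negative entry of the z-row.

b

Negative z-row entries: b: -2.
The most negative is -2 in column b, so b enters.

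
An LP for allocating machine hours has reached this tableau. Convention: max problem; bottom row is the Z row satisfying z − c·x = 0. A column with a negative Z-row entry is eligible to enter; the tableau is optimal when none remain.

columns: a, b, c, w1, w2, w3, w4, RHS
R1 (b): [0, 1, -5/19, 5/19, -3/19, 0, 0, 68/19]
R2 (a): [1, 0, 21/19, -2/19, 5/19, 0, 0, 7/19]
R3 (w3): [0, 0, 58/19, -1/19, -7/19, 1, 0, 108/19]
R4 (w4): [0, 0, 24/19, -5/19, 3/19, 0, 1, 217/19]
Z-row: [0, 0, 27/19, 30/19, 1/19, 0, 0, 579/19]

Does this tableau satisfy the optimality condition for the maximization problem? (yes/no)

Every Z-row coefficient is ≥ 0, so the tableau is optimal.

yes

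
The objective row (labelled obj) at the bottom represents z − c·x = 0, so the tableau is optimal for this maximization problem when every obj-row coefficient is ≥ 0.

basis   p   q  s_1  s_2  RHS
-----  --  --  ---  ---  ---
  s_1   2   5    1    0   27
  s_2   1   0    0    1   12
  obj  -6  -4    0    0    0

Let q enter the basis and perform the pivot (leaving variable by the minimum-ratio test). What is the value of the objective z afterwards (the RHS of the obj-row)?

Ratio test on column q — row 1: 27/5 = 27/5; row 2: entry 0 ≤ 0. Minimum is 27/5 at row 1 (s_1 leaves); pivot element 5.
Pivot on row 1; the obj-row RHS becomes 0 − (-4)·(27/5) = 108/5.

108/5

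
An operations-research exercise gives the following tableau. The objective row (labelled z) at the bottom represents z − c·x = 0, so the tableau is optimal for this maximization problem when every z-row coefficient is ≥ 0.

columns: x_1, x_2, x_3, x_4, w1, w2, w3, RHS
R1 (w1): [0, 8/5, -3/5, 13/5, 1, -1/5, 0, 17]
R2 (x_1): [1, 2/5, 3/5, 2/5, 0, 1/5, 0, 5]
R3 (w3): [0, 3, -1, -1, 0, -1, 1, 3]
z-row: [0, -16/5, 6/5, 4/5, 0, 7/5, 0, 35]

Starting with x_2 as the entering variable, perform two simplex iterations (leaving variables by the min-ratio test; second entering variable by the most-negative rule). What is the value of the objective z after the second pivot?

Ratio test on column x_2 — row 1: 17/(8/5) = 85/8; row 2: 5/(2/5) = 25/2; row 3: 3/3 = 1. Minimum is 1 at row 3 (w3 leaves); pivot element 3.
Pivot on row 3; the z-row RHS becomes 35 − (-16/5)·1 = 191/5.
Next entering variable (most negative z-row entry -4/15): x_4.
Ratio test on column x_4 — row 1: (77/5)/(47/15) = 231/47; row 2: (23/5)/(8/15) = 69/8; row 3: entry -1/3 ≤ 0. Minimum is 231/47 at row 1 (w1 leaves); pivot element 47/15.
After the second pivot the z-row RHS is 191/5 − (-4/15)·(231/47) = 1857/47.

1857/47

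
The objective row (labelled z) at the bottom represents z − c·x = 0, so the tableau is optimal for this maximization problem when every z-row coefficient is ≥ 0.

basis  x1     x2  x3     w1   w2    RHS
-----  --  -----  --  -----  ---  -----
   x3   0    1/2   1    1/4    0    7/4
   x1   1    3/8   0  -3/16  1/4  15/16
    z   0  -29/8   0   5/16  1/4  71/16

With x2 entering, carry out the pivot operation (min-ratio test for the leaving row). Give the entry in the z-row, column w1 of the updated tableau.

Ratio test on column x2 — row 1: (7/4)/(1/2) = 7/2; row 2: (15/16)/(3/8) = 5/2. Minimum is 5/2 at row 2 (x1 leaves); pivot element 3/8.
Divide row 2 by 3/8; eliminate column x2 from the other rows.
z-row update in column w1: 5/16 − (-29/8)·(-1/2) = -3/2.

-3/2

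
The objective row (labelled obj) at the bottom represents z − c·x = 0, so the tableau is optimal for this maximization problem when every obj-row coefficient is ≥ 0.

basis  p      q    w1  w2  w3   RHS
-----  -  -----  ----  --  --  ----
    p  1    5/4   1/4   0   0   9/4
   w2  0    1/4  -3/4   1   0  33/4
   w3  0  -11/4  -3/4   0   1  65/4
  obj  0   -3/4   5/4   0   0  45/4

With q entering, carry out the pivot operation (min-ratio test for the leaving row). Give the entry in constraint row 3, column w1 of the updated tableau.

-1/5

Ratio test on column q — row 1: (9/4)/(5/4) = 9/5; row 2: (33/4)/(1/4) = 33; row 3: entry -11/4 ≤ 0. Minimum is 9/5 at row 1 (p leaves); pivot element 5/4.
Divide row 1 by 5/4; eliminate column q from the other rows.
Row 3 update in column w1: -3/4 − (-11/4)·(1/5) = -1/5.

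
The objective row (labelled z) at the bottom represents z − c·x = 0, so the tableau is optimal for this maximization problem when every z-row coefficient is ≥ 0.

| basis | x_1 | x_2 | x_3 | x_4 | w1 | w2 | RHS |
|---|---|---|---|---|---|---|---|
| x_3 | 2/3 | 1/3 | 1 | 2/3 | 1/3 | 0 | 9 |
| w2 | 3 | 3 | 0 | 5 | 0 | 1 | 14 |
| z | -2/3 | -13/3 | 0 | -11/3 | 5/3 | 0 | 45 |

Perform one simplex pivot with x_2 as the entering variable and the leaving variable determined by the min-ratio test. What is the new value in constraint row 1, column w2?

-1/9

Ratio test on column x_2 — row 1: 9/(1/3) = 27; row 2: 14/3 = 14/3. Minimum is 14/3 at row 2 (w2 leaves); pivot element 3.
Divide row 2 by 3; eliminate column x_2 from the other rows.
Row 1 update in column w2: 0 − (1/3)·(1/3) = -1/9.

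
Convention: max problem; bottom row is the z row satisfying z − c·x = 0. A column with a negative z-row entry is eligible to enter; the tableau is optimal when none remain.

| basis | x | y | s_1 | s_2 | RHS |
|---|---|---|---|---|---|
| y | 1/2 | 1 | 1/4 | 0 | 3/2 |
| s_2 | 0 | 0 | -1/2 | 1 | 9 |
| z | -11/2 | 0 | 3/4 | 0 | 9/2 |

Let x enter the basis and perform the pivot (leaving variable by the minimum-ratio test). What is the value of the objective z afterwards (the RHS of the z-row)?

Ratio test on column x — row 1: (3/2)/(1/2) = 3; row 2: entry 0 ≤ 0. Minimum is 3 at row 1 (y leaves); pivot element 1/2.
Pivot on row 1; the z-row RHS becomes 9/2 − (-11/2)·3 = 21.

21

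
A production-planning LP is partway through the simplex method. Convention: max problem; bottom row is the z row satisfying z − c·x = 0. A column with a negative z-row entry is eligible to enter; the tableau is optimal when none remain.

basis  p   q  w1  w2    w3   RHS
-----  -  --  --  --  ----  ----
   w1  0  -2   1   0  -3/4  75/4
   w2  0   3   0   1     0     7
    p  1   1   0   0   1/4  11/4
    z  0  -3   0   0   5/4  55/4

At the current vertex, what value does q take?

0

q is not in the basis, so in the current basic feasible solution q = 0.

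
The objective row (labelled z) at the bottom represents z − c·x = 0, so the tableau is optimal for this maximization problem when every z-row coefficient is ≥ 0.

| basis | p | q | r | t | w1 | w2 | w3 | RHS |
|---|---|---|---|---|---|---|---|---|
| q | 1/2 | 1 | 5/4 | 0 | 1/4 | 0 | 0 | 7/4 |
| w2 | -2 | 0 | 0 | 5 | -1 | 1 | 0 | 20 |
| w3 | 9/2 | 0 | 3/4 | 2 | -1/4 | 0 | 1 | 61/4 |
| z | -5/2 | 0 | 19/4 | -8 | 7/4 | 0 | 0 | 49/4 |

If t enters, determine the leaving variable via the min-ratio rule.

Column t entries and ratios — q: 0 ≤ 0, skip; w2: 20/5 = 4; w3: (61/4)/2 = 61/8.
Smallest ratio is 4 in the row of w2, so w2 leaves.

w2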